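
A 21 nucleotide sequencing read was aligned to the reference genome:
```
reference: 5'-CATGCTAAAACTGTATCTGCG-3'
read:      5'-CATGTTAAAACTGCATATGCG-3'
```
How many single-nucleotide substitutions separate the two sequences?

3

The sequences differ at bases 5, 14, 17 (1-based) — 3 in total.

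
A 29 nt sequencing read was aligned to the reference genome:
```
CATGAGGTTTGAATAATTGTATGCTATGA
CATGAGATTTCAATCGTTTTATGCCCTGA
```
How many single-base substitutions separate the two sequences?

7

Mismatches (1-based): base 7: G→A; base 11: G→C; base 15: A→C; base 16: A→G; base 19: G→T; base 25: T→C; base 26: A→C.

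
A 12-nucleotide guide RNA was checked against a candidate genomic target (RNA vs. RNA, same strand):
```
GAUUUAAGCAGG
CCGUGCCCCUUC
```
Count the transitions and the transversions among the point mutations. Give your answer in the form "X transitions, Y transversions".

0 transitions, 10 transversions

Mismatches (1-based):
position 1: G→C (purine→pyrimidine, transversion)
position 2: A→C (purine→pyrimidine, transversion)
position 3: U→G (pyrimidine→purine, transversion)
position 5: U→G (pyrimidine→purine, transversion)
position 6: A→C (purine→pyrimidine, transversion)
position 7: A→C (purine→pyrimidine, transversion)
position 8: G→C (purine→pyrimidine, transversion)
position 10: A→U (purine→pyrimidine, transversion)
position 11: G→U (purine→pyrimidine, transversion)
position 12: G→C (purine→pyrimidine, transversion)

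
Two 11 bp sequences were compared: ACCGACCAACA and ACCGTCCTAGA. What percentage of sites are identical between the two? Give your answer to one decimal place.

Mismatches at positions 5, 8, 10 (1-based): 3 of 11.
Identical positions: 8/11 = 72.73% → 72.7%.

72.7%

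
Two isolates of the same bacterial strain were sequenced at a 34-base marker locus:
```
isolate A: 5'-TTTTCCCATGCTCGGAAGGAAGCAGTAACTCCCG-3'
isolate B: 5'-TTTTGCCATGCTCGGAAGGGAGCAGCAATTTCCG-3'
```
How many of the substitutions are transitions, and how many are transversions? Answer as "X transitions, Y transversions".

4 transitions, 1 transversion

Transitions (purine↔purine or pyrimidine↔pyrimidine): 20 A→G, 26 T→C, 29 C→T, 31 C→T.
Transversions (purine↔pyrimidine): 5 C→G.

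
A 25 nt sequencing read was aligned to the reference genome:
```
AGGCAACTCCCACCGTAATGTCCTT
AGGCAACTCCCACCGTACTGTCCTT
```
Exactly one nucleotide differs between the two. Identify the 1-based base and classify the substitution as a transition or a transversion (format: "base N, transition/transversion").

base 18, transversion

The sequences differ only at base 18: A→C (purine→pyrimidine), a transversion.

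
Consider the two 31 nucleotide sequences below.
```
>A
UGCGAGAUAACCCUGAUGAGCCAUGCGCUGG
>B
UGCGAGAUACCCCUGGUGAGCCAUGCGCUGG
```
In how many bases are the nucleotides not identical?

The sequences differ at bases 10, 16 (1-based) — 2 in total.

2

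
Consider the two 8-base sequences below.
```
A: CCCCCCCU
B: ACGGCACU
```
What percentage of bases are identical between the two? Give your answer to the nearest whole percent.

4 positions differ (1, 3, 4, 6), so 4 of 8 match: 4/8 = 50%.

50%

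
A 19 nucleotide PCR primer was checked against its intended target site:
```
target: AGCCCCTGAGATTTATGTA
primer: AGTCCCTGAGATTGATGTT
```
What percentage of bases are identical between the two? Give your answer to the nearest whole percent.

3 positions differ (3, 14, 19), so 16 of 19 match: 16/19 = 84.21%.

84%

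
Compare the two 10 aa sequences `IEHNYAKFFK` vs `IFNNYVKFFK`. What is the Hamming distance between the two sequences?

Mismatches (1-based): residue 2: E→F; residue 3: H→N; residue 6: A→V.

3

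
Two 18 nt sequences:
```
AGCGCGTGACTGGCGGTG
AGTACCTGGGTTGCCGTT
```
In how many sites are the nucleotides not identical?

The sequences differ at sites 3, 4, 6, 9, 10, 12, 15, 18 (1-based) — 8 in total.

8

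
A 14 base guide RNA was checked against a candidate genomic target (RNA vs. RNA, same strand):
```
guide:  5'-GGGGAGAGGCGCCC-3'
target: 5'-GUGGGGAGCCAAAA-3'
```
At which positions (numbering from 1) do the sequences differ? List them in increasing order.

2, 5, 9, 11, 12, 13, 14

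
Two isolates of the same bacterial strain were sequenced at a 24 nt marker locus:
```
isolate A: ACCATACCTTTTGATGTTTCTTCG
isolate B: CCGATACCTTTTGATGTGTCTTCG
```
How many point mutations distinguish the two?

The sequences differ at bases 1, 3, 18 (1-based) — 3 in total.

3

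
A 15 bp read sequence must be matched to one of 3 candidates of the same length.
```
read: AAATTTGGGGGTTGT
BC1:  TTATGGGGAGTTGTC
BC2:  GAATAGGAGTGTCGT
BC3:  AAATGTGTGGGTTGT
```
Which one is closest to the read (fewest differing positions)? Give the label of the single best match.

BC1 differs at 9 positions; BC2 differs at 6 positions; BC3 differs at 2 positions. The closest is BC3.

BC3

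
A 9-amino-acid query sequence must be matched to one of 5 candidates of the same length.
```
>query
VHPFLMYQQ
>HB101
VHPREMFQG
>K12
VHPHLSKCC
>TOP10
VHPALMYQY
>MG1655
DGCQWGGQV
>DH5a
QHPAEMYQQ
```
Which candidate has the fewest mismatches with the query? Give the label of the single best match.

TOP10

Hamming distances to query — HB101: 4; K12: 5; TOP10: 2; MG1655: 8; DH5a: 3.
Smallest is TOP10 with 2 mismatches.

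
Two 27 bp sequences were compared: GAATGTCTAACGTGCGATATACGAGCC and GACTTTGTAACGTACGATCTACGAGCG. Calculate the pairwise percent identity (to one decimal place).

6 positions differ (3, 5, 7, 14, 19, 27), so 21 of 27 match: 21/27 = 77.78%.

77.8%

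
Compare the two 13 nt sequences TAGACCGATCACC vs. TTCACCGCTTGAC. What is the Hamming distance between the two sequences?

The sequences differ at sites 2, 3, 8, 10, 11, 12 (1-based) — 6 in total.

6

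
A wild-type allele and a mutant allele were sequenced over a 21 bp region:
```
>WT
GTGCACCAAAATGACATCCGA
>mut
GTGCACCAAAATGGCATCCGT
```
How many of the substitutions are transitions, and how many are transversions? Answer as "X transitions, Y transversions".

1 transition, 1 transversion

Mismatches (1-based):
position 14: A→G (purine→purine, transition)
position 21: A→T (purine→pyrimidine, transversion)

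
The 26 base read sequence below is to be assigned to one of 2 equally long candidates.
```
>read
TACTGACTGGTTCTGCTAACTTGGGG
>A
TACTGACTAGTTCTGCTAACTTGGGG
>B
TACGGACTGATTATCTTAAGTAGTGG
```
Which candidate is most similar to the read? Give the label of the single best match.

A differs at 1 site; B differs at 8 sites. The closest is A.

A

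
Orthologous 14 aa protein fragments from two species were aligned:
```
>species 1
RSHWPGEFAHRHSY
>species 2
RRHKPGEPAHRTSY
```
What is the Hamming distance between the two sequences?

4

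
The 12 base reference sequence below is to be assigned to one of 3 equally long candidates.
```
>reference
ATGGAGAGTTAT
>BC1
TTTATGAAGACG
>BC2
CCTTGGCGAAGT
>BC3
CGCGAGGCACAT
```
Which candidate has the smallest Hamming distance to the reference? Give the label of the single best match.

BC1 differs at 9 bases; BC2 differs at 9 bases; BC3 differs at 7 bases. The closest is BC3.

BC3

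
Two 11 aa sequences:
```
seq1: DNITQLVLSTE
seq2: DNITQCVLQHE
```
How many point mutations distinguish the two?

The sequences differ at positions 6, 9, 10 (1-based) — 3 in total.

3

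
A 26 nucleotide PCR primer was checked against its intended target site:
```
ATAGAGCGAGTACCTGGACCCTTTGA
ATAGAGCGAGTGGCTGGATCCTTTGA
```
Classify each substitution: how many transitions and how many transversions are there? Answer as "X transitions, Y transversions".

2 transitions, 1 transversion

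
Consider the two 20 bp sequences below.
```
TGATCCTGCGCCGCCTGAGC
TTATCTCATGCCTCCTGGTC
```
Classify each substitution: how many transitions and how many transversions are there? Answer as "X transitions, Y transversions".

5 transitions, 3 transversions

Transitions (purine↔purine or pyrimidine↔pyrimidine): 6 C→T, 7 T→C, 8 G→A, 9 C→T, 18 A→G.
Transversions (purine↔pyrimidine): 2 G→T, 13 G→T, 19 G→T.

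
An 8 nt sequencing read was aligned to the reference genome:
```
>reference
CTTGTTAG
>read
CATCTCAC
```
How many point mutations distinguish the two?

Comparing position by position, 4 sites differ: 2 (T/A), 4 (G/C), 6 (T/C), 8 (G/C).

4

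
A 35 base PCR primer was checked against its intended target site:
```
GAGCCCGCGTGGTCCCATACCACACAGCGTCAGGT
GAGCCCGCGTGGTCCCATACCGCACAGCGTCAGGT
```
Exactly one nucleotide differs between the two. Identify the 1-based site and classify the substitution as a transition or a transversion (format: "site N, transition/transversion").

Site 22 changes A→G. A is a purine and G is a purine, so this is a transition.

site 22, transition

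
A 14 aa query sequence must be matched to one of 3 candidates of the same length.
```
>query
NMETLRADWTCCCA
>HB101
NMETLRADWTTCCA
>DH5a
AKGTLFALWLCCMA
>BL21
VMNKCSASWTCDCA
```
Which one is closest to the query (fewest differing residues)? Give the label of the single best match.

HB101 differs at 1 residue; DH5a differs at 7 residues; BL21 differs at 7 residues. The closest is HB101.

HB101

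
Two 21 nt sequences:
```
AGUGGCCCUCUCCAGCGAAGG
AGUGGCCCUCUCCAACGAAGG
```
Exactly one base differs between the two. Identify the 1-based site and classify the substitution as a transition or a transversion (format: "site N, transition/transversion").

The sequences differ only at site 15: G→A (purine→purine), a transition.

site 15, transition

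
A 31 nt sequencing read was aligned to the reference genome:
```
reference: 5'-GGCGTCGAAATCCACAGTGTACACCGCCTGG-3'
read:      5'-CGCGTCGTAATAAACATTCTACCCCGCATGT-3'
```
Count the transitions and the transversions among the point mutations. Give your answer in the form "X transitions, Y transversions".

Mismatches (1-based):
base 1: G→C (purine→pyrimidine, transversion)
base 8: A→T (purine→pyrimidine, transversion)
base 12: C→A (pyrimidine→purine, transversion)
base 13: C→A (pyrimidine→purine, transversion)
base 17: G→T (purine→pyrimidine, transversion)
base 19: G→C (purine→pyrimidine, transversion)
base 23: A→C (purine→pyrimidine, transversion)
base 28: C→A (pyrimidine→purine, transversion)
base 31: G→T (purine→pyrimidine, transversion)

0 transitions, 9 transversions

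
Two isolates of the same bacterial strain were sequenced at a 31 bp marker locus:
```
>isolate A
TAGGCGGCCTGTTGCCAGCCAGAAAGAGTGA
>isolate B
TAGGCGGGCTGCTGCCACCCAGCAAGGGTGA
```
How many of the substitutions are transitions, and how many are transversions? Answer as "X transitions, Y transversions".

2 transitions, 3 transversions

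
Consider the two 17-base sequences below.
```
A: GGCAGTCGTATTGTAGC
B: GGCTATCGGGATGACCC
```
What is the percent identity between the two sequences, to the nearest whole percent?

8 positions differ (4, 5, 9, 10, 11, 14, 15, 16), so 9 of 17 match: 9/17 = 52.94%.

53%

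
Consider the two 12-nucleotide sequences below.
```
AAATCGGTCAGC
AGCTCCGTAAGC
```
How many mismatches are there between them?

Mismatches (1-based): position 2: A→G; position 3: A→C; position 6: G→C; position 9: C→A.

4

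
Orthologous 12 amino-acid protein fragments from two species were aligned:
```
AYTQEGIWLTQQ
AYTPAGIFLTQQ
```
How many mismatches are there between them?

3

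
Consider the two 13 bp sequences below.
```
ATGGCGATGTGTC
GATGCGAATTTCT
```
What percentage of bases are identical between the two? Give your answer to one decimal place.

38.5%

Mismatches at positions 1, 2, 3, 8, 9, 11, 12, 13 (1-based): 8 of 13.
Identical positions: 5/13 = 38.46% → 38.5%.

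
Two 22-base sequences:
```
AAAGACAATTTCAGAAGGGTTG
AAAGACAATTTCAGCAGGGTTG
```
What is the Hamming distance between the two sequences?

1

The sequences differ at sites 15 (1-based) — 1 in total.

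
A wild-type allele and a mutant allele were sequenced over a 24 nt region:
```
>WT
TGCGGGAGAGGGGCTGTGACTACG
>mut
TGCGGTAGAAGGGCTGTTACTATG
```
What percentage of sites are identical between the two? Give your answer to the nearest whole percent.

83%

Mismatches at positions 6, 10, 18, 23 (1-based): 4 of 24.
Identical positions: 20/24 = 83.33% → 83%.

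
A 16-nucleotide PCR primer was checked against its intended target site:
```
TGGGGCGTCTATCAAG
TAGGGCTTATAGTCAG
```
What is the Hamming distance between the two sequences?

6

Comparing position by position, 6 bases differ: 2 (G/A), 7 (G/T), 9 (C/A), 12 (T/G), 13 (C/T), 14 (A/C).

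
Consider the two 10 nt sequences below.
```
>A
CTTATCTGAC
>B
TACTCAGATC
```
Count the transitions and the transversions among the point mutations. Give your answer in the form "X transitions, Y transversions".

4 transitions, 5 transversions

Mismatches (1-based):
base 1: C→T (pyrimidine→pyrimidine, transition)
base 2: T→A (pyrimidine→purine, transversion)
base 3: T→C (pyrimidine→pyrimidine, transition)
base 4: A→T (purine→pyrimidine, transversion)
base 5: T→C (pyrimidine→pyrimidine, transition)
base 6: C→A (pyrimidine→purine, transversion)
base 7: T→G (pyrimidine→purine, transversion)
base 8: G→A (purine→purine, transition)
base 9: A→T (purine→pyrimidine, transversion)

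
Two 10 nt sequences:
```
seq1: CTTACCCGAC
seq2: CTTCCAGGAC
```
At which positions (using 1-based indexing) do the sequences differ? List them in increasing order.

4, 6, 7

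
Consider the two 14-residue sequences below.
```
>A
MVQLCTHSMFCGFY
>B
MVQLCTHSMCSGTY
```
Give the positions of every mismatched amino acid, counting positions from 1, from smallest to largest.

10, 11, 13

Scanning 1-based: 10: F/C; 11: C/S; 13: F/T.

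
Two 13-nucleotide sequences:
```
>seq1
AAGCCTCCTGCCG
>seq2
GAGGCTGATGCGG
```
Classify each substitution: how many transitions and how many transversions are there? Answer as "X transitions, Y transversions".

Mismatches (1-based):
site 1: A→G (purine→purine, transition)
site 4: C→G (pyrimidine→purine, transversion)
site 7: C→G (pyrimidine→purine, transversion)
site 8: C→A (pyrimidine→purine, transversion)
site 12: C→G (pyrimidine→purine, transversion)

1 transition, 4 transversions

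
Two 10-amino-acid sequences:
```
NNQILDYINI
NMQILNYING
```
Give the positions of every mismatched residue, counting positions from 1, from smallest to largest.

Differences at position 2 (N→M), position 6 (D→N), position 10 (I→G).

2, 6, 10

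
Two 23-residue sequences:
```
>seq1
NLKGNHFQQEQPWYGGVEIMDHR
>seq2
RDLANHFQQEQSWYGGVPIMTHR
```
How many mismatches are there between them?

7

The sequences differ at positions 1, 2, 3, 4, 12, 18, 21 (1-based) — 7 in total.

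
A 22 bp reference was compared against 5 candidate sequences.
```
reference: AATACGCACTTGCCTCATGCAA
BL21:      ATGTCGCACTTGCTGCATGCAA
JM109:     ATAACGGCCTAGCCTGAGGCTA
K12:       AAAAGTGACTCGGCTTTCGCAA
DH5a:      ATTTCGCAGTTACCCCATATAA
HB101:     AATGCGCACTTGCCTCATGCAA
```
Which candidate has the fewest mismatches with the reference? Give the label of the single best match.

Hamming distances to reference — BL21: 5; JM109: 8; K12: 9; DH5a: 7; HB101: 1.
Smallest is HB101 with 1 mismatch.

HB101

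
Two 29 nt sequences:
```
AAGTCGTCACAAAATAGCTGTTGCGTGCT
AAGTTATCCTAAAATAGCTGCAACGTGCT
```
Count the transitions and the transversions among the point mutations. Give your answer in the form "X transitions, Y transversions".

5 transitions, 2 transversions

Transitions (purine↔purine or pyrimidine↔pyrimidine): 5 C→T, 6 G→A, 10 C→T, 21 T→C, 23 G→A.
Transversions (purine↔pyrimidine): 9 A→C, 22 T→A.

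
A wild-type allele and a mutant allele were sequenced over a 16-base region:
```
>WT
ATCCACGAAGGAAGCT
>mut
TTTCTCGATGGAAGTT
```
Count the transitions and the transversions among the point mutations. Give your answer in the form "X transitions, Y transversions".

Mismatches (1-based):
base 1: A→T (purine→pyrimidine, transversion)
base 3: C→T (pyrimidine→pyrimidine, transition)
base 5: A→T (purine→pyrimidine, transversion)
base 9: A→T (purine→pyrimidine, transversion)
base 15: C→T (pyrimidine→pyrimidine, transition)

2 transitions, 3 transversions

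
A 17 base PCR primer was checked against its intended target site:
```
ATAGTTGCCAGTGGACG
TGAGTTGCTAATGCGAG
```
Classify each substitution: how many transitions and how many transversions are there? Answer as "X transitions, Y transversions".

Transitions (purine↔purine or pyrimidine↔pyrimidine): 9 C→T, 11 G→A, 15 A→G.
Transversions (purine↔pyrimidine): 1 A→T, 2 T→G, 14 G→C, 16 C→A.

3 transitions, 4 transversions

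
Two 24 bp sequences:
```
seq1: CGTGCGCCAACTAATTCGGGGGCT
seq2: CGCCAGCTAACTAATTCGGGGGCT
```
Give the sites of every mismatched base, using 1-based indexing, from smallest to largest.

Scanning 1-based: 3: T/C; 4: G/C; 5: C/A; 8: C/T.

3, 4, 5, 8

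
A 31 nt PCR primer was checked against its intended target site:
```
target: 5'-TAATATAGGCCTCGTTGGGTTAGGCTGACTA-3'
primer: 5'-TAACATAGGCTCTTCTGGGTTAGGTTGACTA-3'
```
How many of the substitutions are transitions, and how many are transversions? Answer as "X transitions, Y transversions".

6 transitions, 1 transversion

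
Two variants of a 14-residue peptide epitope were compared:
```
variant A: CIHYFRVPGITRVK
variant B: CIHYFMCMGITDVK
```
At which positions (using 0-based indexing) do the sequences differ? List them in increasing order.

5, 6, 7, 11

Scanning 0-based: 5: R/M; 6: V/C; 7: P/M; 11: R/D.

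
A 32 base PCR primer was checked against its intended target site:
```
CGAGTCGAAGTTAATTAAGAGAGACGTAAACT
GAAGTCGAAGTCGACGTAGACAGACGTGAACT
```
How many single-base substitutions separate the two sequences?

9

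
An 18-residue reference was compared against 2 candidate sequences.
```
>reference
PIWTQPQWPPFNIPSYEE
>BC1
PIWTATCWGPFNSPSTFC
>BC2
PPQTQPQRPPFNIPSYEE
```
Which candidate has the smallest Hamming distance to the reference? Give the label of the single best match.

BC2

BC1 differs at 8 residues; BC2 differs at 3 residues. The closest is BC2.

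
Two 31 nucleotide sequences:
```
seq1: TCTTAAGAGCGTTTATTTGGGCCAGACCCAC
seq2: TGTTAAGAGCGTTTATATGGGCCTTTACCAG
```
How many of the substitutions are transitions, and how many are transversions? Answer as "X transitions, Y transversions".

Mismatches (1-based):
base 2: C→G (pyrimidine→purine, transversion)
base 17: T→A (pyrimidine→purine, transversion)
base 24: A→T (purine→pyrimidine, transversion)
base 25: G→T (purine→pyrimidine, transversion)
base 26: A→T (purine→pyrimidine, transversion)
base 27: C→A (pyrimidine→purine, transversion)
base 31: C→G (pyrimidine→purine, transversion)

0 transitions, 7 transversions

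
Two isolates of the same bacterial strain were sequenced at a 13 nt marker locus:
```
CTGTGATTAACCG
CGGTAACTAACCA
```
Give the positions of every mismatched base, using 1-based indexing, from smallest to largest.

2, 5, 7, 13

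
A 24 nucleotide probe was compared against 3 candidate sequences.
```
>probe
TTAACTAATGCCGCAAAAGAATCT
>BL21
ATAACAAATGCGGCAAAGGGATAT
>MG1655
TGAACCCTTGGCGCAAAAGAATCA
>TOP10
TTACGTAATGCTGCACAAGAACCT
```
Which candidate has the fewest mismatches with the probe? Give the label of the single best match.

TOP10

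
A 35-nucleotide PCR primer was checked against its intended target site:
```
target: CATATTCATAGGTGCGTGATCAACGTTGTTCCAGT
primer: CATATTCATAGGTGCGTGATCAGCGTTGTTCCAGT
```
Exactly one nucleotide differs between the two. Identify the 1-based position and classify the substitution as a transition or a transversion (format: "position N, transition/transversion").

position 23, transition

Position 23 changes A→G. A is a purine and G is a purine, so this is a transition.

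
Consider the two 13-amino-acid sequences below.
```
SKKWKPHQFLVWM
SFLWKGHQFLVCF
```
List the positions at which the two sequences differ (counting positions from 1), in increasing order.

2, 3, 6, 12, 13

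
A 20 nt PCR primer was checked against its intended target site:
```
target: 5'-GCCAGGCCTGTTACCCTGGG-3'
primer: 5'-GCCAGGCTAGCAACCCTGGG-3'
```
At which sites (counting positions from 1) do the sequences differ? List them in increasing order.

8, 9, 11, 12

Differences at site 8 (C→T), site 9 (T→A), site 11 (T→C), site 12 (T→A).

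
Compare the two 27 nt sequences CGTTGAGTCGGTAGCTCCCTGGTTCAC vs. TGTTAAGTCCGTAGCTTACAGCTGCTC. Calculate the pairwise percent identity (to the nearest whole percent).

67%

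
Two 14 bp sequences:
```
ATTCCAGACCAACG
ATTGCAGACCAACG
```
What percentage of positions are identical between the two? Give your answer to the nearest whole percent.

Mismatch at position 4 (1-based): 1 of 14.
Identical positions: 13/14 = 92.86% → 93%.

93%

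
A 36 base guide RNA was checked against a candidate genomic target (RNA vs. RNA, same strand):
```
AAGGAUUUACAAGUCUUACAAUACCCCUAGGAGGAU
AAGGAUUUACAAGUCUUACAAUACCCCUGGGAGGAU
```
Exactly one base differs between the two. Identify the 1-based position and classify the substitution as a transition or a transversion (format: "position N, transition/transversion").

Position 29 changes A→G. A is a purine and G is a purine, so this is a transition.

position 29, transition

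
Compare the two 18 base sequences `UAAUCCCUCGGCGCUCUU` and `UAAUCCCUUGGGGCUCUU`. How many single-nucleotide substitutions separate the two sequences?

Mismatches (1-based): position 9: C→U; position 12: C→G.

2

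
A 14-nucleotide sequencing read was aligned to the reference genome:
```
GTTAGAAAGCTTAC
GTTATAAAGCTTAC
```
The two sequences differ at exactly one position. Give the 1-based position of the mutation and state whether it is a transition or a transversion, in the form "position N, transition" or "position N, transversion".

position 5, transversion

Position 5 changes G→T. G is a purine and T is a pyrimidine, so this is a transversion.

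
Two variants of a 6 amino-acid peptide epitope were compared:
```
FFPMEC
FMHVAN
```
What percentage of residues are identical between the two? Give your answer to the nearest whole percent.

Mismatches at positions 2, 3, 4, 5, 6 (1-based): 5 of 6.
Identical positions: 1/6 = 16.67% → 17%.

17%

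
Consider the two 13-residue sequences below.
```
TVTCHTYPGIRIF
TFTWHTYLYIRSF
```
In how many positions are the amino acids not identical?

5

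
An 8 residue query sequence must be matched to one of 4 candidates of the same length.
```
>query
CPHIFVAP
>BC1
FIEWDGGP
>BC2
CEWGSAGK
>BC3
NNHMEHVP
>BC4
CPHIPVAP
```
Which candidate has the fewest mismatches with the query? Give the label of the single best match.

BC4

BC1 differs at 7 positions; BC2 differs at 7 positions; BC3 differs at 6 positions; BC4 differs at 1 position. The closest is BC4.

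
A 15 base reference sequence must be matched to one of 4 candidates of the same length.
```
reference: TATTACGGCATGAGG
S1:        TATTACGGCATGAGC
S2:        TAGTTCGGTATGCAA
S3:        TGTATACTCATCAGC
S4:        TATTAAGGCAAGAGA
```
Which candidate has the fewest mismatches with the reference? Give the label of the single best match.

S1

Hamming distances to reference — S1: 1; S2: 6; S3: 8; S4: 3.
Smallest is S1 with 1 mismatch.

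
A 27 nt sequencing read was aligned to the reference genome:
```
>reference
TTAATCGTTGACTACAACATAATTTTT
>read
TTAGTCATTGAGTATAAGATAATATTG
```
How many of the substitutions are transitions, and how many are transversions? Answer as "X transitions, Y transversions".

3 transitions, 4 transversions

Transitions (purine↔purine or pyrimidine↔pyrimidine): 4 A→G, 7 G→A, 15 C→T.
Transversions (purine↔pyrimidine): 12 C→G, 18 C→G, 24 T→A, 27 T→G.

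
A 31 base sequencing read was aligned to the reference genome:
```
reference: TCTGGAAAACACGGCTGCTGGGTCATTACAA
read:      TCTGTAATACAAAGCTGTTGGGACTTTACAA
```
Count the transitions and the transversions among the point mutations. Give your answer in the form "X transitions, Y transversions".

2 transitions, 5 transversions

Transitions (purine↔purine or pyrimidine↔pyrimidine): 13 G→A, 18 C→T.
Transversions (purine↔pyrimidine): 5 G→T, 8 A→T, 12 C→A, 23 T→A, 25 A→T.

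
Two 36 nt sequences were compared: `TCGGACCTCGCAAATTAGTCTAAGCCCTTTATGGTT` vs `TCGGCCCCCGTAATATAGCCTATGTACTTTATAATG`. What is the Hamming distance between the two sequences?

The sequences differ at bases 5, 8, 11, 14, 15, 19, 23, 25, 26, 33, 34, 36 (1-based) — 12 in total.

12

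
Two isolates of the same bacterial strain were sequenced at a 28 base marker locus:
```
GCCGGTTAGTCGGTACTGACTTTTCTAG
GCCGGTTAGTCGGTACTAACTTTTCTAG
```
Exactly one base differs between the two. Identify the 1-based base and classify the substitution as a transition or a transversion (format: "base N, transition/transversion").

base 18, transition

The sequences differ only at base 18: G→A (purine→purine), a transition.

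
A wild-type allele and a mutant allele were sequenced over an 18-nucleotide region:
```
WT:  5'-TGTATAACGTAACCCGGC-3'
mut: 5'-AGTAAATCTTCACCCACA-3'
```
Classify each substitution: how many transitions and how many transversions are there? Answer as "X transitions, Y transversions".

1 transition, 7 transversions

Transitions (purine↔purine or pyrimidine↔pyrimidine): 16 G→A.
Transversions (purine↔pyrimidine): 1 T→A, 5 T→A, 7 A→T, 9 G→T, 11 A→C, 17 G→C, 18 C→A.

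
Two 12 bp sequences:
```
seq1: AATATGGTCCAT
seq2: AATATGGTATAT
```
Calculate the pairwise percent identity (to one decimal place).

Mismatches at positions 9, 10 (1-based): 2 of 12.
Identical positions: 10/12 = 83.33% → 83.3%.

83.3%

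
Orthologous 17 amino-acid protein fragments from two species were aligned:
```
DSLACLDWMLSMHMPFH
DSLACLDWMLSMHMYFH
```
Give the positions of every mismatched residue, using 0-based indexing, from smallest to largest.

Differences at position 14 (P→Y).

14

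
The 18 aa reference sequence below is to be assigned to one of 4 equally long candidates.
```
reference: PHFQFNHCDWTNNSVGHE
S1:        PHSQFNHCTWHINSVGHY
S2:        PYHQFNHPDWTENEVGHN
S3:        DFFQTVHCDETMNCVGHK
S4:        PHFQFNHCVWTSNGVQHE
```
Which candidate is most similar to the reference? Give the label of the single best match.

S4

Hamming distances to reference — S1: 5; S2: 6; S3: 8; S4: 4.
Smallest is S4 with 4 mismatches.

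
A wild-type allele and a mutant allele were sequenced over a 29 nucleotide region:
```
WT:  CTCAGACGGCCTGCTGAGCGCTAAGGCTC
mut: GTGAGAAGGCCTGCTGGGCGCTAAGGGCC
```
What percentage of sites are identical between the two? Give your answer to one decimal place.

Mismatches at positions 1, 3, 7, 17, 27, 28 (1-based): 6 of 29.
Identical positions: 23/29 = 79.31% → 79.3%.

79.3%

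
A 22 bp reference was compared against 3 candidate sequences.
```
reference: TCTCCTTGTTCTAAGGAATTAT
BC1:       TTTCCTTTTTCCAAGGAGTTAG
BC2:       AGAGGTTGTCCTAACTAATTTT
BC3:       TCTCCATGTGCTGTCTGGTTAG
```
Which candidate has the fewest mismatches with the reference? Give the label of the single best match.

BC1 differs at 5 sites; BC2 differs at 9 sites; BC3 differs at 9 sites. The closest is BC1.

BC1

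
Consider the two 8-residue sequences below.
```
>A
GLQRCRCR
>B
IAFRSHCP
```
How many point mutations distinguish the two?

Comparing position by position, 6 positions differ: 1 (G/I), 2 (L/A), 3 (Q/F), 5 (C/S), 6 (R/H), 8 (R/P).

6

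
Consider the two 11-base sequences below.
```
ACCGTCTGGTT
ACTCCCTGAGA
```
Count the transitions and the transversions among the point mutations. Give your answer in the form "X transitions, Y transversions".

3 transitions, 3 transversions

Mismatches (1-based):
base 3: C→T (pyrimidine→pyrimidine, transition)
base 4: G→C (purine→pyrimidine, transversion)
base 5: T→C (pyrimidine→pyrimidine, transition)
base 9: G→A (purine→purine, transition)
base 10: T→G (pyrimidine→purine, transversion)
base 11: T→A (pyrimidine→purine, transversion)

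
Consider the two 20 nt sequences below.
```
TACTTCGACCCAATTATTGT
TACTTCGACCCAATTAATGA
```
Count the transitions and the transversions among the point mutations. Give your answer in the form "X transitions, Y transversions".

Mismatches (1-based):
position 17: T→A (pyrimidine→purine, transversion)
position 20: T→A (pyrimidine→purine, transversion)

0 transitions, 2 transversions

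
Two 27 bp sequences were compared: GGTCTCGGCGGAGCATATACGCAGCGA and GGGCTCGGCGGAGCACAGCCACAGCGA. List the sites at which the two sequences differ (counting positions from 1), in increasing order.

Scanning 1-based: 3: T/G; 16: T/C; 18: T/G; 19: A/C; 21: G/A.

3, 16, 18, 19, 21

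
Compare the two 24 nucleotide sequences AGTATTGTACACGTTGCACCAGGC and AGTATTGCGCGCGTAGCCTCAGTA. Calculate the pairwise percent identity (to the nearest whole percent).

67%

Mismatches at positions 8, 9, 11, 15, 18, 19, 23, 24 (1-based): 8 of 24.
Identical positions: 16/24 = 66.67% → 67%.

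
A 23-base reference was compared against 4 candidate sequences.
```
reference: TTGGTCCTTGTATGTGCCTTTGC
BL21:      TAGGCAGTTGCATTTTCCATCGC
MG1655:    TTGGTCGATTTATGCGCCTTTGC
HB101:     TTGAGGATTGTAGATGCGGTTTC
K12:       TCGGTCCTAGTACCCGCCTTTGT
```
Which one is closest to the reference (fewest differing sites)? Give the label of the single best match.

MG1655

Hamming distances to reference — BL21: 9; MG1655: 4; HB101: 9; K12: 6.
Smallest is MG1655 with 4 mismatches.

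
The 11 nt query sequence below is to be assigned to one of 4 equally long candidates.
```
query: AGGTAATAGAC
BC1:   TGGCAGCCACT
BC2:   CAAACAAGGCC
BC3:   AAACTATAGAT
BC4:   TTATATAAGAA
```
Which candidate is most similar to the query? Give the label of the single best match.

BC1 differs at 8 positions; BC2 differs at 8 positions; BC3 differs at 5 positions; BC4 differs at 6 positions. The closest is BC3.

BC3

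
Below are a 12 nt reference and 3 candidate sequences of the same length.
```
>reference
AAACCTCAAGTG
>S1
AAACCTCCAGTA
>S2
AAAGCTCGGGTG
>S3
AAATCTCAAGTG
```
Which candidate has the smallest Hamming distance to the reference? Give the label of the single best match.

S3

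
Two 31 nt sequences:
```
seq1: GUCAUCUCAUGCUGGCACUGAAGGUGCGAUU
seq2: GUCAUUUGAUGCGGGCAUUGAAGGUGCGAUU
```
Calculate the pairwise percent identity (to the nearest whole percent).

87%

Mismatches at positions 6, 8, 13, 18 (1-based): 4 of 31.
Identical positions: 27/31 = 87.1% → 87%.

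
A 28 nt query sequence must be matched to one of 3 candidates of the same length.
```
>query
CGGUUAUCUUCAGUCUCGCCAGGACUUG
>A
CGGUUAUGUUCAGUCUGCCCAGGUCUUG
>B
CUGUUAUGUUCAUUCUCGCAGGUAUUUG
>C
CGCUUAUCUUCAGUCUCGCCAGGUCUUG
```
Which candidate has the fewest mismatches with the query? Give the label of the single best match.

A differs at 4 positions; B differs at 7 positions; C differs at 2 positions. The closest is C.

C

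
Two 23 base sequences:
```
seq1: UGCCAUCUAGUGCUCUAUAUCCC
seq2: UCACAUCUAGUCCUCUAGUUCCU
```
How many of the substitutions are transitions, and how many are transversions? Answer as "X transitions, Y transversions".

Transitions (purine↔purine or pyrimidine↔pyrimidine): 23 C→U.
Transversions (purine↔pyrimidine): 2 G→C, 3 C→A, 12 G→C, 18 U→G, 19 A→U.

1 transition, 5 transversions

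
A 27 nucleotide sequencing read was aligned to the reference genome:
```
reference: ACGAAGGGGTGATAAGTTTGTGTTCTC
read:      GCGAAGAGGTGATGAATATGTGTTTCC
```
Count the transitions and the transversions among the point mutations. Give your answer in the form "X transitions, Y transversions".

6 transitions, 1 transversion

Mismatches (1-based):
base 1: A→G (purine→purine, transition)
base 7: G→A (purine→purine, transition)
base 14: A→G (purine→purine, transition)
base 16: G→A (purine→purine, transition)
base 18: T→A (pyrimidine→purine, transversion)
base 25: C→T (pyrimidine→pyrimidine, transition)
base 26: T→C (pyrimidine→pyrimidine, transition)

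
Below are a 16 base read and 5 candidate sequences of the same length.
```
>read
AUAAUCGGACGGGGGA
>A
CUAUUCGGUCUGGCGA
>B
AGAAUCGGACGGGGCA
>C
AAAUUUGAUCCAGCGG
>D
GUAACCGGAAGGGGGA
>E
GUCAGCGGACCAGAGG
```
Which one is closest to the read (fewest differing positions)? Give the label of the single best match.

B

Hamming distances to read — A: 5; B: 2; C: 9; D: 3; E: 7.
Smallest is B with 2 mismatches.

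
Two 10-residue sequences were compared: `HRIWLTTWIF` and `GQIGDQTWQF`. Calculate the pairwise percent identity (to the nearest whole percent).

40%

Mismatches at positions 1, 2, 4, 5, 6, 9 (1-based): 6 of 10.
Identical positions: 4/10 = 40% → 40%.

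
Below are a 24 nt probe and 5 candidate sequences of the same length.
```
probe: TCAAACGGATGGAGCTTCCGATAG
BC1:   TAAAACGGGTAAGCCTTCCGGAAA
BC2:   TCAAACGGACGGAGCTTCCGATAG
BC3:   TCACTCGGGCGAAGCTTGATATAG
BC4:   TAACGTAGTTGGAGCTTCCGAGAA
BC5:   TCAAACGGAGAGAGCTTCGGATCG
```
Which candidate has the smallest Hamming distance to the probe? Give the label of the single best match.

BC2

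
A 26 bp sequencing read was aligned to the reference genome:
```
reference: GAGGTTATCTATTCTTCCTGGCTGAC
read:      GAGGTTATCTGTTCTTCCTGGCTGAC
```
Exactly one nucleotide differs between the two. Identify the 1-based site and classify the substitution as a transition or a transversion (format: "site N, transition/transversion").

The sequences differ only at site 11: A→G (purine→purine), a transition.

site 11, transition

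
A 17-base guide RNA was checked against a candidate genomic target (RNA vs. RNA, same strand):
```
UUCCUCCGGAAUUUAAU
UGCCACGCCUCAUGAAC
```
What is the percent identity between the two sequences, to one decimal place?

10 positions differ (2, 5, 7, 8, 9, 10, 11, 12, 14, 17), so 7 of 17 match: 7/17 = 41.18%.

41.2%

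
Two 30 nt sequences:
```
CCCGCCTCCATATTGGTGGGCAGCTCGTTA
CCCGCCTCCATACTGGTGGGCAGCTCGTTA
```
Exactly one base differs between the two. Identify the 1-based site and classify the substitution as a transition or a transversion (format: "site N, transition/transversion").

site 13, transition

Site 13 changes T→C. T is a pyrimidine and C is a pyrimidine, so this is a transition.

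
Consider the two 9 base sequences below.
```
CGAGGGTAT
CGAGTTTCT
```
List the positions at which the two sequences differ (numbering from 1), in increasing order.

5, 6, 8

Differences at position 5 (G→T), position 6 (G→T), position 8 (A→C).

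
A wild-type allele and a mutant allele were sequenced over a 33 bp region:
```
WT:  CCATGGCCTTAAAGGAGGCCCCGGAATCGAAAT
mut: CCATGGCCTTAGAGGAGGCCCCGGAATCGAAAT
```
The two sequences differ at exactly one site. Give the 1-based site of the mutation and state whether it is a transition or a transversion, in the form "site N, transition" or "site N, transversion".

The sequences differ only at site 12: A→G (purine→purine), a transition.

site 12, transition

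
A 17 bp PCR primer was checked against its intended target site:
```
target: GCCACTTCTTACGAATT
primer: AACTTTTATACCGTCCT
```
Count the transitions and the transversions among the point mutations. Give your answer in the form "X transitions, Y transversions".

Mismatches (1-based):
base 1: G→A (purine→purine, transition)
base 2: C→A (pyrimidine→purine, transversion)
base 4: A→T (purine→pyrimidine, transversion)
base 5: C→T (pyrimidine→pyrimidine, transition)
base 8: C→A (pyrimidine→purine, transversion)
base 10: T→A (pyrimidine→purine, transversion)
base 11: A→C (purine→pyrimidine, transversion)
base 14: A→T (purine→pyrimidine, transversion)
base 15: A→C (purine→pyrimidine, transversion)
base 16: T→C (pyrimidine→pyrimidine, transition)

3 transitions, 7 transversions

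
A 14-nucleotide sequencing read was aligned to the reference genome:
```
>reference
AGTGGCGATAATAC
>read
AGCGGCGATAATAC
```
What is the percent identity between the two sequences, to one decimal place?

92.9%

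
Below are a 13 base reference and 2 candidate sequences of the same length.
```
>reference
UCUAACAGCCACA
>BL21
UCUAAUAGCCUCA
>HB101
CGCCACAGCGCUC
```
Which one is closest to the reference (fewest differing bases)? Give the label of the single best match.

BL21

BL21 differs at 2 bases; HB101 differs at 8 bases. The closest is BL21.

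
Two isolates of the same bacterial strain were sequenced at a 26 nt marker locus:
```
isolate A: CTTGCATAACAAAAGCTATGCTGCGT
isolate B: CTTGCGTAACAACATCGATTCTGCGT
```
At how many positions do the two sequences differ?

The sequences differ at positions 6, 13, 15, 17, 20 (1-based) — 5 in total.

5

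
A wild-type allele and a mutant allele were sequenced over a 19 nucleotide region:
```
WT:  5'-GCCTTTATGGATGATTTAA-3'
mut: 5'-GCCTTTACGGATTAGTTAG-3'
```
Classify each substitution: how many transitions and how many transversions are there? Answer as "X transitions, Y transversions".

2 transitions, 2 transversions

Mismatches (1-based):
base 8: T→C (pyrimidine→pyrimidine, transition)
base 13: G→T (purine→pyrimidine, transversion)
base 15: T→G (pyrimidine→purine, transversion)
base 19: A→G (purine→purine, transition)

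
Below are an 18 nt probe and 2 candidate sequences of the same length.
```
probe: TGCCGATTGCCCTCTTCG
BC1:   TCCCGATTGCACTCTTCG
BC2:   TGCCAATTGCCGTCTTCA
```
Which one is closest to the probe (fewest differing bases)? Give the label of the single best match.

BC1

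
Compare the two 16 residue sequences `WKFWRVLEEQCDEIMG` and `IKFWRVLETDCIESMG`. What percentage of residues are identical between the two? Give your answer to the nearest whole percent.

5 positions differ (1, 9, 10, 12, 14), so 11 of 16 match: 11/16 = 68.75%.

69%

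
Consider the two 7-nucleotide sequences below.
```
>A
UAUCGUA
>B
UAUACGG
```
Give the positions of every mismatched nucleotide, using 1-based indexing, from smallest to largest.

Differences at position 4 (C→A), position 5 (G→C), position 6 (U→G), position 7 (A→G).

4, 5, 6, 7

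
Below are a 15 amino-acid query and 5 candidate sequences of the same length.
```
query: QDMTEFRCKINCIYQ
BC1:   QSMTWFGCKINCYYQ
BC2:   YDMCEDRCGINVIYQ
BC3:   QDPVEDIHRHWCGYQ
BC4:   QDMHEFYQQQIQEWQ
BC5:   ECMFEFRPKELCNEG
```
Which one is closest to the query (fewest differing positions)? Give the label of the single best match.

BC1

BC1 differs at 4 positions; BC2 differs at 5 positions; BC3 differs at 9 positions; BC4 differs at 9 positions; BC5 differs at 9 positions. The closest is BC1.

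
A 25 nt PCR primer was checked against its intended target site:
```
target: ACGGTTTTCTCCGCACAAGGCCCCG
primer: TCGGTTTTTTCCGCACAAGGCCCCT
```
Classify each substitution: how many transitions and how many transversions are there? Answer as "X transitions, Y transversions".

Mismatches (1-based):
site 1: A→T (purine→pyrimidine, transversion)
site 9: C→T (pyrimidine→pyrimidine, transition)
site 25: G→T (purine→pyrimidine, transversion)

1 transition, 2 transversions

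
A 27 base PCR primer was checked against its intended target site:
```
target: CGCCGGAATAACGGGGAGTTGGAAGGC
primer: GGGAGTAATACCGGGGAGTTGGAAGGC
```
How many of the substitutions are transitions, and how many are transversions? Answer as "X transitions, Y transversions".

Mismatches (1-based):
site 1: C→G (pyrimidine→purine, transversion)
site 3: C→G (pyrimidine→purine, transversion)
site 4: C→A (pyrimidine→purine, transversion)
site 6: G→T (purine→pyrimidine, transversion)
site 11: A→C (purine→pyrimidine, transversion)

0 transitions, 5 transversions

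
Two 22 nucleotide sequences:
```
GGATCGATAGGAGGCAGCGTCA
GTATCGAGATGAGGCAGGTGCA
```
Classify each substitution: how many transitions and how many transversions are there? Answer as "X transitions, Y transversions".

0 transitions, 6 transversions

Mismatches (1-based):
position 2: G→T (purine→pyrimidine, transversion)
position 8: T→G (pyrimidine→purine, transversion)
position 10: G→T (purine→pyrimidine, transversion)
position 18: C→G (pyrimidine→purine, transversion)
position 19: G→T (purine→pyrimidine, transversion)
position 20: T→G (pyrimidine→purine, transversion)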